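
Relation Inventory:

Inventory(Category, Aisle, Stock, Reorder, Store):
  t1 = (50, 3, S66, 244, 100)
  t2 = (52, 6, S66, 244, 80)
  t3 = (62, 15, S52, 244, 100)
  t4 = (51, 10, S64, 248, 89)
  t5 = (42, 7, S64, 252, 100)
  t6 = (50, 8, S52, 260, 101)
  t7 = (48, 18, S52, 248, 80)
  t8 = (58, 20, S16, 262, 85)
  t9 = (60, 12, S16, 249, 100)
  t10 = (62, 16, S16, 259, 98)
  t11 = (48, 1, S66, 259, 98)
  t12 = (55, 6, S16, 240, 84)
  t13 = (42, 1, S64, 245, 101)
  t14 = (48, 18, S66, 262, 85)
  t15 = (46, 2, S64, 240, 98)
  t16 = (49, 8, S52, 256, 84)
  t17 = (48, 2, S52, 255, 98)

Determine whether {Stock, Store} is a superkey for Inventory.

All 17 rows have distinct {Stock, Store} values, so {Stock, Store} → (all attributes) holds and {Stock, Store} is a superkey.

Yes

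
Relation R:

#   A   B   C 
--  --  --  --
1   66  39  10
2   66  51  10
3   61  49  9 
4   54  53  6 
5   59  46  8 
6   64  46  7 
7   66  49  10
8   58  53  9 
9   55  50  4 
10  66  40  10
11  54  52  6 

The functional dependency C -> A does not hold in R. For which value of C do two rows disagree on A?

9

C=10: rows 1, 2, 7, 10 → A = 66, 66, 66, 66 ✓
C=9: rows 3, 8 → A takes values {61, 58} — violation
C=6: rows 4, 11 → A = 54, 54 ✓
C=8: row 5 → A = 59 ✓
C=7: row 6 → A = 64 ✓
C=4: row 9 → A = 55 ✓
The only C value with inconsistent A is C=9.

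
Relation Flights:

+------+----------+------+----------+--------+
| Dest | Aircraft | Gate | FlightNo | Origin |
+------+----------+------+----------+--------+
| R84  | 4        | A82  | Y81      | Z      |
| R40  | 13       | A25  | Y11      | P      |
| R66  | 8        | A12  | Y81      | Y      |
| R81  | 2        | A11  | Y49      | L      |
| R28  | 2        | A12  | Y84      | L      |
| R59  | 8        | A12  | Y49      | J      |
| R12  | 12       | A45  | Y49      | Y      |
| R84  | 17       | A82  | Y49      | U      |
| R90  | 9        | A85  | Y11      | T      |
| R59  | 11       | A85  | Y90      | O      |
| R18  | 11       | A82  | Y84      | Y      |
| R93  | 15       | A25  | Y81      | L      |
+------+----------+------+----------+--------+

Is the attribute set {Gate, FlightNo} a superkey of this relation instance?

Yes

All 12 rows have distinct {Gate, FlightNo} values, so {Gate, FlightNo} → (all attributes) holds and {Gate, FlightNo} is a superkey.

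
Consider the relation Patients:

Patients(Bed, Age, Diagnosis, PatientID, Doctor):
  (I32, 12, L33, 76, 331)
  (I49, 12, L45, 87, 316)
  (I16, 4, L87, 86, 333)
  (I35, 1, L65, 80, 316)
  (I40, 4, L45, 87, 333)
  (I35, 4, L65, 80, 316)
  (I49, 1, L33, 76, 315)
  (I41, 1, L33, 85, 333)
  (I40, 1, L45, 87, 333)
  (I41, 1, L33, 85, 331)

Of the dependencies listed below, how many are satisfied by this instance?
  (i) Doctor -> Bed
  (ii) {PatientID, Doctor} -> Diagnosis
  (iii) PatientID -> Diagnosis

(i) Doctor -> Bed: Doctor=331: 2 rows → Bed takes values {I32, I41} — violation; Doctor=316: 3 rows → Bed takes values {I49, I35} — violation; Doctor=333: 4 rows → Bed takes values {I16, I40, I41} — violation — fails.
(ii) {PatientID, Doctor} -> Diagnosis: every LHS value maps to a single RHS value — holds.
(iii) PatientID -> Diagnosis: every LHS value maps to a single RHS value — holds.
2 of the 3 dependencies hold.

2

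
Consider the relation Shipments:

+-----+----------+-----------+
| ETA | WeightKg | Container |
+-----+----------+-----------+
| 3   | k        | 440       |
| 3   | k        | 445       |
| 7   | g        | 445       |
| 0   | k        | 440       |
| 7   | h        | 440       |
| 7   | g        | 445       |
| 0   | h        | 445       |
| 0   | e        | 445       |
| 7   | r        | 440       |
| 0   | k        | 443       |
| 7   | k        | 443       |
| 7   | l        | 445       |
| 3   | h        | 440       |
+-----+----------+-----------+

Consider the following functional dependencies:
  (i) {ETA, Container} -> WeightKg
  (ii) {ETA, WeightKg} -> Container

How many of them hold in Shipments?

0

(i) {ETA, Container} -> WeightKg: (ETA=3, Container=440): 2 rows → WeightKg takes values {k, h} — violation; (ETA=7, Container=445): 3 rows → WeightKg takes values {g, l} — violation; (ETA=7, Container=440): 2 rows → WeightKg takes values {h, r} — violation; (ETA=0, Container=445): 2 rows → WeightKg takes values {h, e} — violation — fails.
(ii) {ETA, WeightKg} -> Container: (ETA=3, WeightKg=k): 2 rows → Container takes values {440, 445} — violation; (ETA=0, WeightKg=k): 2 rows → Container takes values {440, 443} — violation — fails.
None of the 2 dependencies hold.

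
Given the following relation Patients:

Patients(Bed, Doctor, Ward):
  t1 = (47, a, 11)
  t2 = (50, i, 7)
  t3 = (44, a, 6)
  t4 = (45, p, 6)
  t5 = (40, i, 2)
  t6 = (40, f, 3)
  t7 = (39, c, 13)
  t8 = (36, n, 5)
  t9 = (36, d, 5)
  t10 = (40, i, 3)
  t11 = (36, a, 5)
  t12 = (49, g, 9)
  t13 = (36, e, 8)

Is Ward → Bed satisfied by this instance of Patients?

No

Ward=11: row 1 → Bed = 47 ✓
Ward=7: row 2 → Bed = 50 ✓
Ward=6: rows 3, 4 → Bed takes values {44, 45} — violation
Ward=2: row 5 → Bed = 40 ✓
Ward=3: rows 6, 10 → Bed = 40, 40 ✓
Ward=13: row 7 → Bed = 39 ✓
Ward=5: rows 8, 9, 11 → Bed = 36, 36, 36 ✓
Ward=9: row 12 → Bed = 49 ✓
Ward=8: row 13 → Bed = 36 ✓
Two rows agree on Ward but differ on Bed, so Ward → Bed does not hold.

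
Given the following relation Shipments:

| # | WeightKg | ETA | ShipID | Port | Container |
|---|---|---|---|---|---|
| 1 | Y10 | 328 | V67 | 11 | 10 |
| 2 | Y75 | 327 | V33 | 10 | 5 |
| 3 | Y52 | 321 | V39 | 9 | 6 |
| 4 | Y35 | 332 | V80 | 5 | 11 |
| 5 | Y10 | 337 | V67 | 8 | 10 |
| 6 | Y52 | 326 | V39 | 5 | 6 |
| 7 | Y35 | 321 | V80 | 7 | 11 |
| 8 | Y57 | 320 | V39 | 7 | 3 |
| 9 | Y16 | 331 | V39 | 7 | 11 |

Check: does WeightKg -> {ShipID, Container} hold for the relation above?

WeightKg=Y10: rows 1, 5 → {ShipID,Container} = (V67, 10), (V67, 10) ✓
WeightKg=Y75: row 2 → {ShipID,Container} = (V33, 5) ✓
WeightKg=Y52: rows 3, 6 → {ShipID,Container} = (V39, 6), (V39, 6) ✓
WeightKg=Y35: rows 4, 7 → {ShipID,Container} = (V80, 11), (V80, 11) ✓
WeightKg=Y57: row 8 → {ShipID,Container} = (V39, 3) ✓
WeightKg=Y16: row 9 → {ShipID,Container} = (V39, 11) ✓
Every WeightKg value is associated with a single {ShipID, Container} value, so WeightKg -> {ShipID, Container} holds.

Yes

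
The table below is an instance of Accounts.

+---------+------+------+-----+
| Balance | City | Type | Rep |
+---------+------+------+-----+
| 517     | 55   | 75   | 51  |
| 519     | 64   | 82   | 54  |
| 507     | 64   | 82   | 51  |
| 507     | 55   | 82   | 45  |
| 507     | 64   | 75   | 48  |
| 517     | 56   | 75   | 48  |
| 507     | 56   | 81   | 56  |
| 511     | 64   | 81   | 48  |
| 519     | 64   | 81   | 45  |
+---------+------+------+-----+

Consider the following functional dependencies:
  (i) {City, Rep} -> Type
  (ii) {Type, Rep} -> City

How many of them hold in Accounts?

(i) {City, Rep} -> Type: (City=64, Rep=48): 2 rows → Type takes values {75, 81} — violation — fails.
(ii) {Type, Rep} -> City: (Type=75, Rep=48): 2 rows → City takes values {64, 56} — violation — fails.
None of the 2 dependencies hold.

0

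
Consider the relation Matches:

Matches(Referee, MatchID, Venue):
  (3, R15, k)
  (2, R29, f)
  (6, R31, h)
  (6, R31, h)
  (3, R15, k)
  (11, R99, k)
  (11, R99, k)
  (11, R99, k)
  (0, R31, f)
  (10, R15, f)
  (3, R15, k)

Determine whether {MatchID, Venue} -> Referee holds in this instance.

(MatchID=R15, Venue=k): 3 rows → Referee = 3, 3, 3 ✓
(MatchID=R29, Venue=f): 1 row → Referee = 2 ✓
(MatchID=R31, Venue=h): 2 rows → Referee = 6, 6 ✓
(MatchID=R99, Venue=k): 3 rows → Referee = 11, 11, 11 ✓
(MatchID=R31, Venue=f): 1 row → Referee = 0 ✓
(MatchID=R15, Venue=f): 1 row → Referee = 10 ✓
Every {MatchID, Venue} value is associated with a single Referee value, so {MatchID, Venue} -> Referee holds.

Yes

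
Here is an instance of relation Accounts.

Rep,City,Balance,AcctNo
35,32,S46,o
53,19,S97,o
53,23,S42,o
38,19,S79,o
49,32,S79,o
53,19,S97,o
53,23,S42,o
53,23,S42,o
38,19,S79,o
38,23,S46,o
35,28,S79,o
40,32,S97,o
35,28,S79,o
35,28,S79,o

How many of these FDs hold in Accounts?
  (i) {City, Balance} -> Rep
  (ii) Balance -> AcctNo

(i) {City, Balance} -> Rep: every LHS value maps to a single RHS value — holds.
(ii) Balance -> AcctNo: every LHS value maps to a single RHS value — holds.
2 of the 2 dependencies hold.

2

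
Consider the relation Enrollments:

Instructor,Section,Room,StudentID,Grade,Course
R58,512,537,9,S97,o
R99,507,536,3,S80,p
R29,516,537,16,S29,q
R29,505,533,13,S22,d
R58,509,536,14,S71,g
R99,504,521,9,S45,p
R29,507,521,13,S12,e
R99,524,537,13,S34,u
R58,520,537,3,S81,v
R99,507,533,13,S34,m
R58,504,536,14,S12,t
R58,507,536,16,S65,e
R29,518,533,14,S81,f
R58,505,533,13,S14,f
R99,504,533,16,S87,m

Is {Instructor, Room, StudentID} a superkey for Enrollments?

Two distinct rows share (Instructor=R58, Room=536, StudentID=14), so {Instructor, Room, StudentID} does not determine every attribute — not a superkey.

No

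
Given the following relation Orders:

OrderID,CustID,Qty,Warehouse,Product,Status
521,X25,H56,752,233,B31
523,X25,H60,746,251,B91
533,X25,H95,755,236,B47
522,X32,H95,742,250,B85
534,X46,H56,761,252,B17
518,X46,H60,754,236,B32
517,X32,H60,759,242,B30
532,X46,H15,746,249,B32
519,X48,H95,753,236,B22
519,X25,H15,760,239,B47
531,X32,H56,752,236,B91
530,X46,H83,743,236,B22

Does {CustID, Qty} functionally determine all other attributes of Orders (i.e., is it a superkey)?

All 12 rows have distinct {CustID, Qty} values, so {CustID, Qty} → (all attributes) holds and {CustID, Qty} is a superkey.

Yes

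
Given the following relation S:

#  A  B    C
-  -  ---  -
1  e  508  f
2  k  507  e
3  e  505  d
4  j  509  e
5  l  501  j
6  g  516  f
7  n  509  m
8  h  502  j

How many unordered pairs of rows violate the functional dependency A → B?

A=e: violating pairs (1,3) — 1 pair.

1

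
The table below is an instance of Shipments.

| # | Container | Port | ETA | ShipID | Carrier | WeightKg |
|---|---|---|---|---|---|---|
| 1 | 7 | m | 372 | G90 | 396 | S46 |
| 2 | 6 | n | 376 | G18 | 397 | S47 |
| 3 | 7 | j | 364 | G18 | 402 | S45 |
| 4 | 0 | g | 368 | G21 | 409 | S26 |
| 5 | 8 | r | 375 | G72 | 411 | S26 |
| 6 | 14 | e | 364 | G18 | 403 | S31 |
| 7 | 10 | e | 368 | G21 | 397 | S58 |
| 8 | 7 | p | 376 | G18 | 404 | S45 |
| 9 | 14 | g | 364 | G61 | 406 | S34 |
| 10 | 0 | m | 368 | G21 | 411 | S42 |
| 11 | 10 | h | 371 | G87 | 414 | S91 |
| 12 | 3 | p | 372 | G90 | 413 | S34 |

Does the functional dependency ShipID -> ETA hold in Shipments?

ShipID=G90: rows 1, 12 → ETA = 372, 372 ✓
ShipID=G18: rows 2, 3, 6, 8 → ETA takes values {376, 364} — violation
ShipID=G21: rows 4, 7, 10 → ETA = 368, 368, 368 ✓
ShipID=G72: row 5 → ETA = 375 ✓
ShipID=G61: row 9 → ETA = 364 ✓
ShipID=G87: row 11 → ETA = 371 ✓
Two rows agree on ShipID but differ on ETA, so ShipID -> ETA does not hold.

No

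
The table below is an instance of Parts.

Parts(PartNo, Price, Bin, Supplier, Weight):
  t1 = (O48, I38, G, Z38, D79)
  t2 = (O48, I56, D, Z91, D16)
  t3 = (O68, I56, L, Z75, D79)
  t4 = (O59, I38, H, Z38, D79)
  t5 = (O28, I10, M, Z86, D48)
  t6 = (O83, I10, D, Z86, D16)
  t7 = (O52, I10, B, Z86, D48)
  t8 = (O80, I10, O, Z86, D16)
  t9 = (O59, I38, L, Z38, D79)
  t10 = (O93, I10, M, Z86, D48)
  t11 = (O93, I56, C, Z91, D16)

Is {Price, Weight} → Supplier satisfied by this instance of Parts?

Yes

(Price=I38, Weight=D79): rows 1, 4, 9 → Supplier = Z38, Z38, Z38 ✓
(Price=I56, Weight=D16): rows 2, 11 → Supplier = Z91, Z91 ✓
(Price=I56, Weight=D79): row 3 → Supplier = Z75 ✓
(Price=I10, Weight=D48): rows 5, 7, 10 → Supplier = Z86, Z86, Z86 ✓
(Price=I10, Weight=D16): rows 6, 8 → Supplier = Z86, Z86 ✓
Every {Price, Weight} value is associated with a single Supplier value, so {Price, Weight} → Supplier holds.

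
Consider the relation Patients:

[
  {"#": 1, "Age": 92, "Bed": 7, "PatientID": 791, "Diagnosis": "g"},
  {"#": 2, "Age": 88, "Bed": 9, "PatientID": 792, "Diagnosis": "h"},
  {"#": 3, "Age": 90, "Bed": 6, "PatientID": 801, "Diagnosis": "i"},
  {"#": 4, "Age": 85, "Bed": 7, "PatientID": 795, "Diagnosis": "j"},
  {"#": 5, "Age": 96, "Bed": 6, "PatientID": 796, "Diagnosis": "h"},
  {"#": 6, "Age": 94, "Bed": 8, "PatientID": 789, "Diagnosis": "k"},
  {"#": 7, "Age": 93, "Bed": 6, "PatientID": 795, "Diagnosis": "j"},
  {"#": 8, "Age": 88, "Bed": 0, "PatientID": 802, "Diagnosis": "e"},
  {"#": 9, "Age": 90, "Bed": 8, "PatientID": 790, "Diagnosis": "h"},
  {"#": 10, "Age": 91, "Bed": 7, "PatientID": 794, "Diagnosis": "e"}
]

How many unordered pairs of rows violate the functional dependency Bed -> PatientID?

Bed=7: violating pairs (1,4), (1,10), (4,10) — 3 pairs.
Bed=6: violating pairs (3,5), (3,7), (5,7) — 3 pairs.
Bed=8: violating pairs (6,9) — 1 pair.

7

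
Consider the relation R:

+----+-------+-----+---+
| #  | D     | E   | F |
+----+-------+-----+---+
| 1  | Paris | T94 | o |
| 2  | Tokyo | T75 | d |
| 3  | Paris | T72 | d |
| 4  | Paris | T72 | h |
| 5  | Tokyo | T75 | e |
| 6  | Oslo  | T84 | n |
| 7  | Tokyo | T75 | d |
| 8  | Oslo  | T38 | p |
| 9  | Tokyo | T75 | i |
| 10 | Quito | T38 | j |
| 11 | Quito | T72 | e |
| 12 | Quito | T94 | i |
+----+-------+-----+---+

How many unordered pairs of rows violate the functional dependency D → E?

D=Paris: violating pairs (1,3), (1,4) — 2 pairs.
D=Tokyo: all 4 rows agree on E — 0 pairs.
D=Oslo: violating pairs (6,8) — 1 pair.
D=Quito: violating pairs (10,11), (10,12), (11,12) — 3 pairs.

6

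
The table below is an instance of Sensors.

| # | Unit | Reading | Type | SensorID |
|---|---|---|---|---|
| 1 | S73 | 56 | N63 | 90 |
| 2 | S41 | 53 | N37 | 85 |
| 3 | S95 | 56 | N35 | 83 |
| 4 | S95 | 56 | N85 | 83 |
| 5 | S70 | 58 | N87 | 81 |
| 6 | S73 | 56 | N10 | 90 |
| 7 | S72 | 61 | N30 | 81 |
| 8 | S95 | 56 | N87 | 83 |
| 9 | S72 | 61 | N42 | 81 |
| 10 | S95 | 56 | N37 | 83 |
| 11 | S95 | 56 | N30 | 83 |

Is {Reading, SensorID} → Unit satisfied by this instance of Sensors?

Yes

(Reading=56, SensorID=90): rows 1, 6 → Unit = S73, S73 ✓
(Reading=53, SensorID=85): row 2 → Unit = S41 ✓
(Reading=56, SensorID=83): rows 3, 4, 8, 10, 11 → Unit = S95, S95, S95, S95, S95 ✓
(Reading=58, SensorID=81): row 5 → Unit = S70 ✓
(Reading=61, SensorID=81): rows 7, 9 → Unit = S72, S72 ✓
Every {Reading, SensorID} value is associated with a single Unit value, so {Reading, SensorID} → Unit holds.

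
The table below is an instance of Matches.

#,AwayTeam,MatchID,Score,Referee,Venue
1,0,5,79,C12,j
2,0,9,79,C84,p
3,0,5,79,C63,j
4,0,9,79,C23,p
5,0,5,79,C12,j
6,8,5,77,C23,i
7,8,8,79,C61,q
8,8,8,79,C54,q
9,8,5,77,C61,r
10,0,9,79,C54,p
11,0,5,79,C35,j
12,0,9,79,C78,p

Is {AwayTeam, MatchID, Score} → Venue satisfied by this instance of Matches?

No

(AwayTeam=0, MatchID=5, Score=79): rows 1, 3, 5, 11 → Venue = j, j, j, j ✓
(AwayTeam=0, MatchID=9, Score=79): rows 2, 4, 10, 12 → Venue = p, p, p, p ✓
(AwayTeam=8, MatchID=5, Score=77): rows 6, 9 → Venue takes values {i, r} — violation
(AwayTeam=8, MatchID=8, Score=79): rows 7, 8 → Venue = q, q ✓
Two rows agree on {AwayTeam, MatchID, Score} but differ on Venue, so {AwayTeam, MatchID, Score} → Venue does not hold.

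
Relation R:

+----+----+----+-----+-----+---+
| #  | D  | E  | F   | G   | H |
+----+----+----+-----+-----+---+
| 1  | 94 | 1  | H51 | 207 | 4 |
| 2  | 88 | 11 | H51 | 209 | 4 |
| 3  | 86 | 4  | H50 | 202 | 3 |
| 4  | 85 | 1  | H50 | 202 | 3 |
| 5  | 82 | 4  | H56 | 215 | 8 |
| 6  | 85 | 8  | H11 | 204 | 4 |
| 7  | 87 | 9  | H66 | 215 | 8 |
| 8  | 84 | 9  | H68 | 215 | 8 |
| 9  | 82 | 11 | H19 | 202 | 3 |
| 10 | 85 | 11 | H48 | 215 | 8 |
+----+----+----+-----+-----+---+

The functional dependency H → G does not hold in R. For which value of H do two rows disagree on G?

4

H=4: rows 1, 2, 6 → G takes values {207, 209, 204} — violation
H=3: rows 3, 4, 9 → G = 202, 202, 202 ✓
H=8: rows 5, 7, 8, 10 → G = 215, 215, 215, 215 ✓
The only H value with inconsistent G is H=4.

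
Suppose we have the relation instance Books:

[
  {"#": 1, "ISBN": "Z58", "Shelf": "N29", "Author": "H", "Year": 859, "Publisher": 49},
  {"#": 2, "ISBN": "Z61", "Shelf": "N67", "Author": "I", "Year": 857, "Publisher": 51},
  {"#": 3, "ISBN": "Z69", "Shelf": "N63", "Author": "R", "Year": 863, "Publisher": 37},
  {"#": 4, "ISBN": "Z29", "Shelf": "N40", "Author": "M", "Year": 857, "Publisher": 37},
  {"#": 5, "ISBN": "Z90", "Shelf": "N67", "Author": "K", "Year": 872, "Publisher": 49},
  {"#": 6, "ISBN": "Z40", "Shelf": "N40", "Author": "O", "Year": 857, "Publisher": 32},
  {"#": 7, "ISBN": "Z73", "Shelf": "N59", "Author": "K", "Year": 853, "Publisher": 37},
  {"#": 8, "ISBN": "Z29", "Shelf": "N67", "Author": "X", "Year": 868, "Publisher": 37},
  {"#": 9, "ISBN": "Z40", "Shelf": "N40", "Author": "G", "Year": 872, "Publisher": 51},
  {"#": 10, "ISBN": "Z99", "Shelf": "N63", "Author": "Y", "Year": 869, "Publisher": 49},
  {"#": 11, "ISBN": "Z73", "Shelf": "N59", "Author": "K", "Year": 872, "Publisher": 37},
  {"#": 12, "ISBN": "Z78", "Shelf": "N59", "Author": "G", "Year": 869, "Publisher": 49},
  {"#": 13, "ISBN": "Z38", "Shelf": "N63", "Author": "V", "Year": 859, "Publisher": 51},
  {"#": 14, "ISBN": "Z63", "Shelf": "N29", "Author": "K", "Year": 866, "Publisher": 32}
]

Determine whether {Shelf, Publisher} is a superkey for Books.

No

Rows 7 and 11 have the same {Shelf, Publisher} value (Shelf=N59, Publisher=37) but are distinct tuples, so {Shelf, Publisher} does not determine every attribute — not a superkey.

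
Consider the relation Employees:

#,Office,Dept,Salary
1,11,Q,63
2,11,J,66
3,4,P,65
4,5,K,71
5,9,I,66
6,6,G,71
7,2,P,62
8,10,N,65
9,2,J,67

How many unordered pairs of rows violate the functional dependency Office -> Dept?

2

Office=11: violating pairs (1,2) — 1 pair.
Office=2: violating pairs (7,9) — 1 pair.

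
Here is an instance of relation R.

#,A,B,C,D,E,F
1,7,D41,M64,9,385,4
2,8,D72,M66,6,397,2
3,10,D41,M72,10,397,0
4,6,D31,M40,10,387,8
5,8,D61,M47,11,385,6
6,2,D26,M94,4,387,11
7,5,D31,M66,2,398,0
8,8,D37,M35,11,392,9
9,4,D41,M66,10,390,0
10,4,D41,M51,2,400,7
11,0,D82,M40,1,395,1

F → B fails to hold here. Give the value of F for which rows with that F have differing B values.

F=4: row 1 → B = D41 ✓
F=2: row 2 → B = D72 ✓
F=0: rows 3, 7, 9 → B takes values {D41, D31} — violation
F=8: row 4 → B = D31 ✓
F=6: row 5 → B = D61 ✓
F=11: row 6 → B = D26 ✓
F=9: row 8 → B = D37 ✓
F=7: row 10 → B = D41 ✓
F=1: row 11 → B = D82 ✓
The only F value with inconsistent B is F=0.

0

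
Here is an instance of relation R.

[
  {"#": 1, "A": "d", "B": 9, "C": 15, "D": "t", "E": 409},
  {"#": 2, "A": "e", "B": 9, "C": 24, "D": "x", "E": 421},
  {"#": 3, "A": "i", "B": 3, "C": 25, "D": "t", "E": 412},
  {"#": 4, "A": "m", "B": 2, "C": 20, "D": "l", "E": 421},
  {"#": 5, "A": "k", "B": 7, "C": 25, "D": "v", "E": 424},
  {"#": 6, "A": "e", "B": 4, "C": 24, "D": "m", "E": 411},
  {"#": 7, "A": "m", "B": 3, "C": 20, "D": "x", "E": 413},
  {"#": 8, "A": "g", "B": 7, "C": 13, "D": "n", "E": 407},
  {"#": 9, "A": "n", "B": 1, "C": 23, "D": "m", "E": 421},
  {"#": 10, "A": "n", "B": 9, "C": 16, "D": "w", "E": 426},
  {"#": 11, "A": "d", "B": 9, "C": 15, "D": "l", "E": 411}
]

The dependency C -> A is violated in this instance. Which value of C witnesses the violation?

C=15: rows 1, 11 → A = d, d ✓
C=24: rows 2, 6 → A = e, e ✓
C=25: rows 3, 5 → A takes values {i, k} — violation
C=20: rows 4, 7 → A = m, m ✓
C=13: row 8 → A = g ✓
C=23: row 9 → A = n ✓
C=16: row 10 → A = n ✓
The only C value with inconsistent A is C=25.

25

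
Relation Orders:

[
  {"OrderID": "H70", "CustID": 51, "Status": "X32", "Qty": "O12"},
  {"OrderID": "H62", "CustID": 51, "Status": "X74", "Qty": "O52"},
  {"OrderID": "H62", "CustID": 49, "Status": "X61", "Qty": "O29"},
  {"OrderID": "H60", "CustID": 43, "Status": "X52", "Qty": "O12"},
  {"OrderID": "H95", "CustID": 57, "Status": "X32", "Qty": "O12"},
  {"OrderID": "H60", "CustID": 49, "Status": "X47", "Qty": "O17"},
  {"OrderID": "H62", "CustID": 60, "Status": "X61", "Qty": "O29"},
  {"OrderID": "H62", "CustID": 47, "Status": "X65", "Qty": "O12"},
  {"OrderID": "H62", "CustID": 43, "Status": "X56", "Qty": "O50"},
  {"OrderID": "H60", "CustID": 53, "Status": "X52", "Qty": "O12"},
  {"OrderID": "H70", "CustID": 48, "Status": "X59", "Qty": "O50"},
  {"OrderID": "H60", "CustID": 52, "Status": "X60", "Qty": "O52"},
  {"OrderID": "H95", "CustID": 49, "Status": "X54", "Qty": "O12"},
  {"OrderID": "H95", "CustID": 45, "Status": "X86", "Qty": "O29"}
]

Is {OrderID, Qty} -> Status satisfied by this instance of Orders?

(OrderID=H70, Qty=O12): 1 row → Status = X32 ✓
(OrderID=H62, Qty=O52): 1 row → Status = X74 ✓
(OrderID=H62, Qty=O29): 2 rows → Status = X61, X61 ✓
(OrderID=H60, Qty=O12): 2 rows → Status = X52, X52 ✓
(OrderID=H95, Qty=O12): 2 rows → Status takes values {X32, X54} — violation
(OrderID=H60, Qty=O17): 1 row → Status = X47 ✓
(OrderID=H62, Qty=O12): 1 row → Status = X65 ✓
(OrderID=H62, Qty=O50): 1 row → Status = X56 ✓
(OrderID=H70, Qty=O50): 1 row → Status = X59 ✓
(OrderID=H60, Qty=O52): 1 row → Status = X60 ✓
(OrderID=H95, Qty=O29): 1 row → Status = X86 ✓
Two rows agree on {OrderID, Qty} but differ on Status, so {OrderID, Qty} -> Status does not hold.

No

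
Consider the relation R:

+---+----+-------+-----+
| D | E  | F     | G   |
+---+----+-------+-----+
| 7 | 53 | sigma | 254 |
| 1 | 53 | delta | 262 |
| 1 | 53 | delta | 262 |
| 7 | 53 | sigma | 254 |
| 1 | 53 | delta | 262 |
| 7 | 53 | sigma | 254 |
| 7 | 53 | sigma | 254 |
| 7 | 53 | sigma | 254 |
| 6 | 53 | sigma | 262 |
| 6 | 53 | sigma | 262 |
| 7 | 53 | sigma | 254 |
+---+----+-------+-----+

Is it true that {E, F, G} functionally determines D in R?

Yes

(E=53, F=sigma, G=254): 6 rows → D = 7, 7, 7, 7, 7, 7 ✓
(E=53, F=delta, G=262): 3 rows → D = 1, 1, 1 ✓
(E=53, F=sigma, G=262): 2 rows → D = 6, 6 ✓
Every {E, F, G} value is associated with a single D value, so {E, F, G} → D holds.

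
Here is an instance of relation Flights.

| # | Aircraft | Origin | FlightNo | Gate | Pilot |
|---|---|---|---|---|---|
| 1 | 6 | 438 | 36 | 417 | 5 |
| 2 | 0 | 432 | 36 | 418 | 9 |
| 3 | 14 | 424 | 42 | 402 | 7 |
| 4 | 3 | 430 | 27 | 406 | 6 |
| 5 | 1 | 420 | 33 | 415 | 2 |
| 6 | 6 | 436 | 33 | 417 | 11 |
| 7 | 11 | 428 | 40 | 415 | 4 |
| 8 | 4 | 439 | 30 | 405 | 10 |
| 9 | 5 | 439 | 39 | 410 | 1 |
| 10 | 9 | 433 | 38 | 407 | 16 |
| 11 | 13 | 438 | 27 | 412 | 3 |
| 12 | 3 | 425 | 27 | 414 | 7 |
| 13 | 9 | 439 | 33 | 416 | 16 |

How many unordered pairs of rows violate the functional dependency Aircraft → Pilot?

2

Aircraft=6: violating pairs (1,6) — 1 pair.
Aircraft=3: violating pairs (4,12) — 1 pair.
Aircraft=9: all 2 rows agree on Pilot — 0 pairs.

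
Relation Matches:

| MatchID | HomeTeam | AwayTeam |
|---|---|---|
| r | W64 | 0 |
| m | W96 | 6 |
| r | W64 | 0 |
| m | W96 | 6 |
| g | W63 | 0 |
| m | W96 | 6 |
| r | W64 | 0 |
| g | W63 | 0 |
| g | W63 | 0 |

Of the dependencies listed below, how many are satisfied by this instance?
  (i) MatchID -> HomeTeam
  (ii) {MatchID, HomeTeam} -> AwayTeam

2

(i) MatchID -> HomeTeam: every LHS value maps to a single RHS value — holds.
(ii) {MatchID, HomeTeam} -> AwayTeam: every LHS value maps to a single RHS value — holds.
2 of the 2 dependencies hold.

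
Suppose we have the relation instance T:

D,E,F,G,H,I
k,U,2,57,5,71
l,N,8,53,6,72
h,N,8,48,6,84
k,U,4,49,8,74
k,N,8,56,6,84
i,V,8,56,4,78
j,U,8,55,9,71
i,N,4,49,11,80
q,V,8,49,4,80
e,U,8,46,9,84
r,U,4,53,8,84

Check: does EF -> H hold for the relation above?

(E=U, F=2): 1 row → H = 5 ✓
(E=N, F=8): 3 rows → H = 6, 6, 6 ✓
(E=U, F=4): 2 rows → H = 8, 8 ✓
(E=V, F=8): 2 rows → H = 4, 4 ✓
(E=U, F=8): 2 rows → H = 9, 9 ✓
(E=N, F=4): 1 row → H = 11 ✓
Every EF value is associated with a single H value, so EF -> H holds.

Yes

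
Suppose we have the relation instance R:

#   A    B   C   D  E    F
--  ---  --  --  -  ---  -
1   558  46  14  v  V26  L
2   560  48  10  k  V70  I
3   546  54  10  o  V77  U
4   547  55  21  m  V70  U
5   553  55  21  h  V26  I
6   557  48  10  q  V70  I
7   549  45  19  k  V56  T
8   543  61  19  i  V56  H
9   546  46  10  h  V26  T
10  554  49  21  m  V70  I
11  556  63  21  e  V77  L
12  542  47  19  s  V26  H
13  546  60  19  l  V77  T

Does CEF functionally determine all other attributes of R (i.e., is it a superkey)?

No

Rows 2 and 6 have the same CEF value (C=10, E=V70, F=I) but are distinct tuples, so CEF does not determine every attribute — not a superkey.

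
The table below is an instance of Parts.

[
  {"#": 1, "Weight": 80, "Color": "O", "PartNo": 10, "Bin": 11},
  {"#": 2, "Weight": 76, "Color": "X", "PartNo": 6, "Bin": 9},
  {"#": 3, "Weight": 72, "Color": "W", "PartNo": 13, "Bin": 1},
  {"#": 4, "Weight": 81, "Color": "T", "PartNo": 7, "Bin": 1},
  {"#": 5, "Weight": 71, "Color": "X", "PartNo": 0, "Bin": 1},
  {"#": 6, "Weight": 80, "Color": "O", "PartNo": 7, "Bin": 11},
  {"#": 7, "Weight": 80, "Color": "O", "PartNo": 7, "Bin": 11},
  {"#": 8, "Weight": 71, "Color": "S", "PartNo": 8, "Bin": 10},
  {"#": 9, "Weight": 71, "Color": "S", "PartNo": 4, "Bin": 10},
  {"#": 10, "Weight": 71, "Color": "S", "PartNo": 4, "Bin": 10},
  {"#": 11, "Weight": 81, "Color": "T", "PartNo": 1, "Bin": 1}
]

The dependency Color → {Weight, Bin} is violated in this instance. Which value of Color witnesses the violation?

X

Color=O: rows 1, 6, 7 → {Weight,Bin} = (80, 11), (80, 11), (80, 11) ✓
Color=X: rows 2, 5 → {Weight,Bin} takes values {(76, 9), (71, 1)} — violation
Color=W: row 3 → {Weight,Bin} = (72, 1) ✓
Color=T: rows 4, 11 → {Weight,Bin} = (81, 1), (81, 1) ✓
Color=S: rows 8, 9, 10 → {Weight,Bin} = (71, 10), (71, 10), (71, 10) ✓
The only Color value with inconsistent RHS is Color=X.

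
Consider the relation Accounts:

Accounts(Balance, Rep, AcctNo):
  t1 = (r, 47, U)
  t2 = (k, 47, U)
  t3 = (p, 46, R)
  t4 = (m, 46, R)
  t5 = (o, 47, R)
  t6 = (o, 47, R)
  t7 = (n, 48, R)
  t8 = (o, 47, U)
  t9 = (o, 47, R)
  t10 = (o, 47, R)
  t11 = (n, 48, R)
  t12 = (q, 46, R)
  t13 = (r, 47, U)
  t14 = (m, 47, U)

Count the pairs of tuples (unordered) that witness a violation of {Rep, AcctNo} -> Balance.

(Rep=47, AcctNo=U): violating pairs (1,2), (1,8), (1,14), (2,8), (2,13), (2,14), (8,13), (8,14), (13,14) — 9 pairs.
(Rep=46, AcctNo=R): violating pairs (3,4), (3,12), (4,12) — 3 pairs.
(Rep=47, AcctNo=R): all 4 rows agree on Balance — 0 pairs.
(Rep=48, AcctNo=R): all 2 rows agree on Balance — 0 pairs.

12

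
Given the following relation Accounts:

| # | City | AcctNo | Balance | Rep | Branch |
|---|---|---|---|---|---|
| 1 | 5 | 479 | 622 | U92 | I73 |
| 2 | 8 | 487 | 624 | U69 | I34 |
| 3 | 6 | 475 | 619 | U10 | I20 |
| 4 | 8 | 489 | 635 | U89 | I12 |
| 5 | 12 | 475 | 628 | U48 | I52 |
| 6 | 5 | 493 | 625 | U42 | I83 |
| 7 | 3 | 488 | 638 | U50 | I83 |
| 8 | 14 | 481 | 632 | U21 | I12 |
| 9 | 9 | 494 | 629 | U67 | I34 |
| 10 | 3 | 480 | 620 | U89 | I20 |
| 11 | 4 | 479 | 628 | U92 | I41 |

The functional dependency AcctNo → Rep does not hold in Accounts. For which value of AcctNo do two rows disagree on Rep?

AcctNo=479: rows 1, 11 → Rep = U92, U92 ✓
AcctNo=487: row 2 → Rep = U69 ✓
AcctNo=475: rows 3, 5 → Rep takes values {U10, U48} — violation
AcctNo=489: row 4 → Rep = U89 ✓
AcctNo=493: row 6 → Rep = U42 ✓
AcctNo=488: row 7 → Rep = U50 ✓
AcctNo=481: row 8 → Rep = U21 ✓
AcctNo=494: row 9 → Rep = U67 ✓
AcctNo=480: row 10 → Rep = U89 ✓
The only AcctNo value with inconsistent Rep is AcctNo=475.

475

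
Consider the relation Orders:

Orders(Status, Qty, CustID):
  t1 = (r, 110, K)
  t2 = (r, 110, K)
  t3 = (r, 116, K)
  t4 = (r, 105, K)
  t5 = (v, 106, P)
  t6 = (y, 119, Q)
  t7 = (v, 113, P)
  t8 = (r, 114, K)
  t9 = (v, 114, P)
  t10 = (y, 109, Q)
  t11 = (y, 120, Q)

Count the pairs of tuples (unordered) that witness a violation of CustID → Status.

0

CustID=K: all 5 rows agree on Status — 0 pairs.
CustID=P: all 3 rows agree on Status — 0 pairs.
CustID=Q: all 3 rows agree on Status — 0 pairs.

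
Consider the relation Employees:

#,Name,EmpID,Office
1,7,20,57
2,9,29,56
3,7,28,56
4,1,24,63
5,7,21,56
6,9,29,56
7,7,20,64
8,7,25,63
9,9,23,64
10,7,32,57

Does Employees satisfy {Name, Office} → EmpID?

No

(Name=7, Office=57): rows 1, 10 → EmpID takes values {20, 32} — violation
(Name=9, Office=56): rows 2, 6 → EmpID = 29, 29 ✓
(Name=7, Office=56): rows 3, 5 → EmpID takes values {28, 21} — violation
(Name=1, Office=63): row 4 → EmpID = 24 ✓
(Name=7, Office=64): row 7 → EmpID = 20 ✓
(Name=7, Office=63): row 8 → EmpID = 25 ✓
(Name=9, Office=64): row 9 → EmpID = 23 ✓
Two rows agree on {Name, Office} but differ on EmpID, so {Name, Office} → EmpID does not hold.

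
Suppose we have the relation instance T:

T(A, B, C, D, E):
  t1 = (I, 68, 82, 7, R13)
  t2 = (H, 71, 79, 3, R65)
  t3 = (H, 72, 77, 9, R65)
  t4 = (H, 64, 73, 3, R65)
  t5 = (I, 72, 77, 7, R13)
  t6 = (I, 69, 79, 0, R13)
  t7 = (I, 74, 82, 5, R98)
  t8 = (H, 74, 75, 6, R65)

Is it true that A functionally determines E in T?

A=I: rows 1, 5, 6, 7 → E takes values {R13, R98} — violation
A=H: rows 2, 3, 4, 8 → E = R65, R65, R65, R65 ✓
Two rows agree on A but differ on E, so A -> E does not hold.

No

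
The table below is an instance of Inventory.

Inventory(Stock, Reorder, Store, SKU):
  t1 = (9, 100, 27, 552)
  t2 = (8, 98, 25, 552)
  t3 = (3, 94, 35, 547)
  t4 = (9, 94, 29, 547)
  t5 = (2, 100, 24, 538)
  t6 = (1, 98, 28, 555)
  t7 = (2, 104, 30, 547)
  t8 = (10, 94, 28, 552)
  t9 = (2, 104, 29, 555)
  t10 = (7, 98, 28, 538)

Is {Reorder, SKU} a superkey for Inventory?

No

Rows 3 and 4 have the same {Reorder, SKU} value (Reorder=94, SKU=547) but are distinct tuples, so {Reorder, SKU} does not determine every attribute — not a superkey.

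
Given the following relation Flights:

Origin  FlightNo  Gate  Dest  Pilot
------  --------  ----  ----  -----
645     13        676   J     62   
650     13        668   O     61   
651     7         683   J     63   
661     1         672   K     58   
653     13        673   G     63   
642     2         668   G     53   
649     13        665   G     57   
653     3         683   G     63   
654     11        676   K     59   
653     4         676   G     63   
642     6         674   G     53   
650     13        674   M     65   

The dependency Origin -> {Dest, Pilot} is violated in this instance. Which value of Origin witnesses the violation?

Origin=645: 1 row → {Dest,Pilot} = (J, 62) ✓
Origin=650: 2 rows → {Dest,Pilot} takes values {(O, 61), (M, 65)} — violation
Origin=651: 1 row → {Dest,Pilot} = (J, 63) ✓
Origin=661: 1 row → {Dest,Pilot} = (K, 58) ✓
Origin=653: 3 rows → {Dest,Pilot} = (G, 63), (G, 63), (G, 63) ✓
Origin=642: 2 rows → {Dest,Pilot} = (G, 53), (G, 53) ✓
Origin=649: 1 row → {Dest,Pilot} = (G, 57) ✓
Origin=654: 1 row → {Dest,Pilot} = (K, 59) ✓
The only Origin value with inconsistent RHS is Origin=650.

650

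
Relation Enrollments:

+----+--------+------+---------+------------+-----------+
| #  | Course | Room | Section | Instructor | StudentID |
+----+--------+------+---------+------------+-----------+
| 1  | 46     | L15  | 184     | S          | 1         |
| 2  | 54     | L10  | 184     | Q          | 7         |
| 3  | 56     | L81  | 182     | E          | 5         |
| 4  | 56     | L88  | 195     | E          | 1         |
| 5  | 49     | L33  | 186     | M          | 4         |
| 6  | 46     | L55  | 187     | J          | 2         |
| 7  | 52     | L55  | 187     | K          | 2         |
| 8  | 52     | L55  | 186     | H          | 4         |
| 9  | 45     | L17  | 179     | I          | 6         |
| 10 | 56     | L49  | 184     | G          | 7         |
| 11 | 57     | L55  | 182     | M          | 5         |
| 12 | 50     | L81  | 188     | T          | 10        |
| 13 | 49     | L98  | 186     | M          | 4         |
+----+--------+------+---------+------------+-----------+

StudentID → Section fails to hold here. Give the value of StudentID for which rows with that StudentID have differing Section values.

StudentID=1: rows 1, 4 → Section takes values {184, 195} — violation
StudentID=7: rows 2, 10 → Section = 184, 184 ✓
StudentID=5: rows 3, 11 → Section = 182, 182 ✓
StudentID=4: rows 5, 8, 13 → Section = 186, 186, 186 ✓
StudentID=2: rows 6, 7 → Section = 187, 187 ✓
StudentID=6: row 9 → Section = 179 ✓
StudentID=10: row 12 → Section = 188 ✓
The only StudentID value with inconsistent Section is StudentID=1.

1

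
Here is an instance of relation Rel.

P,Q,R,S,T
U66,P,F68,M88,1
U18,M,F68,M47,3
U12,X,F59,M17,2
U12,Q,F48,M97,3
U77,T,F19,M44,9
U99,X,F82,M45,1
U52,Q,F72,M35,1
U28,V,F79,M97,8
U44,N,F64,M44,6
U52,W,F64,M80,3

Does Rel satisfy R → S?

No

R=F68: 2 rows → S takes values {M88, M47} — violation
R=F59: 1 row → S = M17 ✓
R=F48: 1 row → S = M97 ✓
R=F19: 1 row → S = M44 ✓
R=F82: 1 row → S = M45 ✓
R=F72: 1 row → S = M35 ✓
R=F79: 1 row → S = M97 ✓
R=F64: 2 rows → S takes values {M44, M80} — violation
Two rows agree on R but differ on S, so R → S does not hold.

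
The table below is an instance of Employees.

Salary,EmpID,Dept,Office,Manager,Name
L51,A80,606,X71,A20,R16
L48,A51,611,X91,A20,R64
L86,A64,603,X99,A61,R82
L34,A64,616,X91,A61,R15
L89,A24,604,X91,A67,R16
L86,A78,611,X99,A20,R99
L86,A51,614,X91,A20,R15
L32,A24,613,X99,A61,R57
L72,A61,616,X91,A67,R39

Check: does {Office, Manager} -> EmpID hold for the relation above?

No

(Office=X71, Manager=A20): 1 row → EmpID = A80 ✓
(Office=X91, Manager=A20): 2 rows → EmpID = A51, A51 ✓
(Office=X99, Manager=A61): 2 rows → EmpID takes values {A64, A24} — violation
(Office=X91, Manager=A61): 1 row → EmpID = A64 ✓
(Office=X91, Manager=A67): 2 rows → EmpID takes values {A24, A61} — violation
(Office=X99, Manager=A20): 1 row → EmpID = A78 ✓
Two rows agree on {Office, Manager} but differ on EmpID, so {Office, Manager} -> EmpID does not hold.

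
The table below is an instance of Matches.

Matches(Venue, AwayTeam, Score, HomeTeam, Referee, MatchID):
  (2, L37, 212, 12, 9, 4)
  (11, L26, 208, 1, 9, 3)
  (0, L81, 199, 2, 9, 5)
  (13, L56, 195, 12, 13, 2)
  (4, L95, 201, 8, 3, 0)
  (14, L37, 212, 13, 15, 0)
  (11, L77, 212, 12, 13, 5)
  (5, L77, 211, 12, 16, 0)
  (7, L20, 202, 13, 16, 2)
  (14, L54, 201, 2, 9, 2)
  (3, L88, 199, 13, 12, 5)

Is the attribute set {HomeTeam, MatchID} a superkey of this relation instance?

All 11 rows have distinct {HomeTeam, MatchID} values, so {HomeTeam, MatchID} → (all attributes) holds and {HomeTeam, MatchID} is a superkey.

Yes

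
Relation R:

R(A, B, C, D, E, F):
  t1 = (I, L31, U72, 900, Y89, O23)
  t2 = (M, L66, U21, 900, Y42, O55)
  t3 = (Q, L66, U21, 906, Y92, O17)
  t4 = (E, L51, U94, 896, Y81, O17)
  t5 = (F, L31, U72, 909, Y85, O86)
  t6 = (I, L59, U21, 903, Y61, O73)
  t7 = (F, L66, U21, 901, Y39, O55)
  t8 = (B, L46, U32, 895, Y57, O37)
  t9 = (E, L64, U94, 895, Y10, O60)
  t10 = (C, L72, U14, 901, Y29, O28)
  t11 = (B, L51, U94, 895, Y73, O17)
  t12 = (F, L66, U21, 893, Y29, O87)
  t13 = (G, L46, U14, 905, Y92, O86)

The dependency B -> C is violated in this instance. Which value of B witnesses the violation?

B=L31: rows 1, 5 → C = U72, U72 ✓
B=L66: rows 2, 3, 7, 12 → C = U21, U21, U21, U21 ✓
B=L51: rows 4, 11 → C = U94, U94 ✓
B=L59: row 6 → C = U21 ✓
B=L46: rows 8, 13 → C takes values {U32, U14} — violation
B=L64: row 9 → C = U94 ✓
B=L72: row 10 → C = U14 ✓
The only B value with inconsistent C is B=L46.

L46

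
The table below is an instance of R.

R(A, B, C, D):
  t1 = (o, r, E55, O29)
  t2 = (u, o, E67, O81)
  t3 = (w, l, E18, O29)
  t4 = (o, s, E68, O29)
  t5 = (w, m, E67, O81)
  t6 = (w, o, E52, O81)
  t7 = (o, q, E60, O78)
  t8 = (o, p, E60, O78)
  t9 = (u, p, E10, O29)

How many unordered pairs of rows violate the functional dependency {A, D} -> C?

(A=o, D=O29): violating pairs (1,4) — 1 pair.
(A=w, D=O81): violating pairs (5,6) — 1 pair.
(A=o, D=O78): all 2 rows agree on C — 0 pairs.

2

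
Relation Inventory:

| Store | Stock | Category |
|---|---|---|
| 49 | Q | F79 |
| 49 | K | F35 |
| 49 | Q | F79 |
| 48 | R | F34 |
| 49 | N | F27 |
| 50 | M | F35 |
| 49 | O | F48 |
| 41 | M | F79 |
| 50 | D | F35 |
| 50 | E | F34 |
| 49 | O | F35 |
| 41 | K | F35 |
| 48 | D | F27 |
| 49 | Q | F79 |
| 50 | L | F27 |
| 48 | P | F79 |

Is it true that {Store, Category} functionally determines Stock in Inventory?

(Store=49, Category=F79): 3 rows → Stock = Q, Q, Q ✓
(Store=49, Category=F35): 2 rows → Stock takes values {K, O} — violation
(Store=48, Category=F34): 1 row → Stock = R ✓
(Store=49, Category=F27): 1 row → Stock = N ✓
(Store=50, Category=F35): 2 rows → Stock takes values {M, D} — violation
(Store=49, Category=F48): 1 row → Stock = O ✓
(Store=41, Category=F79): 1 row → Stock = M ✓
(Store=50, Category=F34): 1 row → Stock = E ✓
(Store=41, Category=F35): 1 row → Stock = K ✓
(Store=48, Category=F27): 1 row → Stock = D ✓
(Store=50, Category=F27): 1 row → Stock = L ✓
(Store=48, Category=F79): 1 row → Stock = P ✓
Two rows agree on {Store, Category} but differ on Stock, so {Store, Category} -> Stock does not hold.

No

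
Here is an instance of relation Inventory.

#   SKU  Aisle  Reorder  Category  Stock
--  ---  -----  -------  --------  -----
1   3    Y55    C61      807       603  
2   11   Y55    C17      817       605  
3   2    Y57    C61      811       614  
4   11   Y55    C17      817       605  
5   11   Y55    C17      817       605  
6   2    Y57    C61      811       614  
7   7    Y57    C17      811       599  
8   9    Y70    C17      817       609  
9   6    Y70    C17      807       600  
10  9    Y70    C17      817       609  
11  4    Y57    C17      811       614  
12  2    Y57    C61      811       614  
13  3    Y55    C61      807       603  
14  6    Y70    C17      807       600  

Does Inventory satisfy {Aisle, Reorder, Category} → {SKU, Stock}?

No

(Aisle=Y55, Reorder=C61, Category=807): rows 1, 13 → {SKU,Stock} = (3, 603), (3, 603) ✓
(Aisle=Y55, Reorder=C17, Category=817): rows 2, 4, 5 → {SKU,Stock} = (11, 605), (11, 605), (11, 605) ✓
(Aisle=Y57, Reorder=C61, Category=811): rows 3, 6, 12 → {SKU,Stock} = (2, 614), (2, 614), (2, 614) ✓
(Aisle=Y57, Reorder=C17, Category=811): rows 7, 11 → {SKU,Stock} takes values {(7, 599), (4, 614)} — violation
(Aisle=Y70, Reorder=C17, Category=817): rows 8, 10 → {SKU,Stock} = (9, 609), (9, 609) ✓
(Aisle=Y70, Reorder=C17, Category=807): rows 9, 14 → {SKU,Stock} = (6, 600), (6, 600) ✓
Two rows agree on {Aisle, Reorder, Category} but differ on {SKU, Stock}, so {Aisle, Reorder, Category} → {SKU, Stock} does not hold.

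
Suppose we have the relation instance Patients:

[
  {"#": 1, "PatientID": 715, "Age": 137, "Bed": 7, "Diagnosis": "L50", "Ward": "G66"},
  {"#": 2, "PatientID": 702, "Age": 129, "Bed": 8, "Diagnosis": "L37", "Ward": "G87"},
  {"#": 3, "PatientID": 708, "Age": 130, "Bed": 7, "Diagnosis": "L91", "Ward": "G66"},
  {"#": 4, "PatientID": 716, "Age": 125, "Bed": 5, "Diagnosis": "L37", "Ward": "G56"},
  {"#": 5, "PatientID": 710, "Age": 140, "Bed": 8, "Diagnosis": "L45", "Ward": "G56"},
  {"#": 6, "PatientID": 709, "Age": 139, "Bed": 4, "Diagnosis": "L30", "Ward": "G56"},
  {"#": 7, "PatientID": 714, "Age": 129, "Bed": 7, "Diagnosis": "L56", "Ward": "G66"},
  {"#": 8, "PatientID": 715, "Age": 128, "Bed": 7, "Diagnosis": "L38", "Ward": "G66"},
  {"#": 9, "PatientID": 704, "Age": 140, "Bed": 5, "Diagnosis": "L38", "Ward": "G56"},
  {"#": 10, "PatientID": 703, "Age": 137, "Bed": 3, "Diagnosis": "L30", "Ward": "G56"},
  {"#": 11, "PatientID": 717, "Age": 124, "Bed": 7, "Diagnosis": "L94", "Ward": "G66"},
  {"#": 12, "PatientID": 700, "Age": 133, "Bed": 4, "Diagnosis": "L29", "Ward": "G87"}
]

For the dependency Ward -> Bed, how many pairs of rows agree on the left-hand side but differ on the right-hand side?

10

Ward=G66: all 5 rows agree on Bed — 0 pairs.
Ward=G87: violating pairs (2,12) — 1 pair.
Ward=G56: violating pairs (4,5), (4,6), (4,10), (5,6), (5,9), (5,10), (6,9), (6,10), (9,10) — 9 pairs.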